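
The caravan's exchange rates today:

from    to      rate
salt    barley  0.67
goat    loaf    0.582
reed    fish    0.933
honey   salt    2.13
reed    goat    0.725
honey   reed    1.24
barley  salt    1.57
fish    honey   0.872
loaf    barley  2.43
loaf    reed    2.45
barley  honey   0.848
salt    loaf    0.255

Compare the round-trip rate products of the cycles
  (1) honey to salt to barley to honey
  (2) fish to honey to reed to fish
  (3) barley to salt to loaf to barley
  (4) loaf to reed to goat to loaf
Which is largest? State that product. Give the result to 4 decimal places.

(1) 2.13 × 0.67 × 0.848 = 1.21018
(2) 0.872 × 1.24 × 0.933 = 1.00883
(3) 1.57 × 0.255 × 2.43 = 0.97285
(4) 2.45 × 0.725 × 0.582 = 1.03378
Highest is cycle (1) at 1.2102 (>1, arbitrage).

1.2102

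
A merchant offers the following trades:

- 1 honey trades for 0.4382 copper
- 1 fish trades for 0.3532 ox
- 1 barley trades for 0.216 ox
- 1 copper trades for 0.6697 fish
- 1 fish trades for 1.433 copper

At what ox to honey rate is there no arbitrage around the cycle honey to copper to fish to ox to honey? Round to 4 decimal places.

9.6478

Known legs of the cycle: 0.4382 × 0.6697 × 0.3532 = 0.103650969128
For no arbitrage the full-cycle product must be 1, so the missing rate is 1 / 0.103650969128 ≈ 9.647763.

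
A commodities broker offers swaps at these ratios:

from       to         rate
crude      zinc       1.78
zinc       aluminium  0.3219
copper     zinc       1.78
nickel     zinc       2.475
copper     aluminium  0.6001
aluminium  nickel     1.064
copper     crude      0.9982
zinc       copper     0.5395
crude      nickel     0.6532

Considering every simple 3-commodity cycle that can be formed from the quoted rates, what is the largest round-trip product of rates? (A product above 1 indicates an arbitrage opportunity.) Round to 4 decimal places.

0.9586

copper→crude→zinc→copper: 0.9982 × 1.78 × 0.5395 = 0.95858
nickel→zinc→aluminium→nickel: 2.475 × 0.3219 × 1.064 = 0.84769
Maximum is copper→crude→zinc→copper at 0.9586; no arbitrage — every cycle loses value.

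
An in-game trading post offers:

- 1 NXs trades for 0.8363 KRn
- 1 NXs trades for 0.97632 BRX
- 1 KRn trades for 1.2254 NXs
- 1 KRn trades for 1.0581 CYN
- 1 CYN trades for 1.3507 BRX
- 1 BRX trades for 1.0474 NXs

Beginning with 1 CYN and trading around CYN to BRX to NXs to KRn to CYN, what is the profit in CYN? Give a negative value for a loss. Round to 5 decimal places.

1 CYN × 1.3507 = 1.3507 BRX
1.3507 BRX × 1.0474 = 1.41472318 NXs
1.41472318 NXs × 0.8363 = 1.183132995434 KRn
1.183132995434 KRn × 1.0581 = 1.2518730224687154 CYN
Net change: 1.2518730224687154 − 1 = 0.2518730224687154 CYN

0.25187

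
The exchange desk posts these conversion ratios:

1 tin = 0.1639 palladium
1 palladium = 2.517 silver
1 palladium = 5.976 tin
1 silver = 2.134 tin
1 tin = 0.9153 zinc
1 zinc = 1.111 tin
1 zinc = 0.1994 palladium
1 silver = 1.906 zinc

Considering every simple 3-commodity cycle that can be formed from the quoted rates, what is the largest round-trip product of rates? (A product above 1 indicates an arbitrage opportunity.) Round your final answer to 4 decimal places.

1.0907

zinc→palladium→tin→zinc: 0.1994 × 5.976 × 0.9153 = 1.09068
zinc→palladium→silver→zinc: 0.1994 × 2.517 × 1.906 = 0.95660
palladium→silver→tin→palladium: 2.517 × 2.134 × 0.1639 = 0.88035
Maximum is zinc→palladium→tin→zinc at 1.0907; arbitrage exists.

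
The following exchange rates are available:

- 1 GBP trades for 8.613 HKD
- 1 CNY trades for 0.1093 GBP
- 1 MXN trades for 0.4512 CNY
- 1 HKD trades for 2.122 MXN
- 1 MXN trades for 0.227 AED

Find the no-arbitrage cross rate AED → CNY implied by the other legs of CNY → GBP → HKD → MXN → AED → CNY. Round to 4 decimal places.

Known legs of the cycle: 0.1093 × 8.613 × 2.122 × 0.227 = 0.4534671651246
For no arbitrage the full-cycle product must be 1, so the missing rate is 1 / 0.4534671651246 ≈ 2.205231.

2.2052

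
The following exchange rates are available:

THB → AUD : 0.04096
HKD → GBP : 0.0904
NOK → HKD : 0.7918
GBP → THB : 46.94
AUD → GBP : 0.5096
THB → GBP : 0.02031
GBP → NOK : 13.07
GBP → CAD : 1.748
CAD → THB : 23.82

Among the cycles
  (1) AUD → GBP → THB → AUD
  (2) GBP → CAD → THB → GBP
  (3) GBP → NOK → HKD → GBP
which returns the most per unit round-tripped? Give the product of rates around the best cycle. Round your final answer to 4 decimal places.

(1) 0.5096 × 46.94 × 0.04096 = 0.97979
(2) 1.748 × 23.82 × 0.02031 = 0.84565
(3) 13.07 × 0.7918 × 0.0904 = 0.93553
Highest is cycle (1) at 0.9798 (≤1, no arbitrage).

0.9798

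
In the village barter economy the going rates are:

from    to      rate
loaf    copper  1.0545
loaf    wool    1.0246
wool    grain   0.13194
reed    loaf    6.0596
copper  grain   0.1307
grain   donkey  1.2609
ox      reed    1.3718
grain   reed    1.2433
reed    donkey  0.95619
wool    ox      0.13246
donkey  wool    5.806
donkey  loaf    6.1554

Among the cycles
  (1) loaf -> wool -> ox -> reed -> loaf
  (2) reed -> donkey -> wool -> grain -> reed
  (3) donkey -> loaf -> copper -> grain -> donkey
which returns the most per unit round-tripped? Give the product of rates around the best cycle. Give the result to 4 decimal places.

(1) 1.0246 × 0.13246 × 1.3718 × 6.0596 = 1.12817
(2) 0.95619 × 5.806 × 0.13194 × 1.2433 = 0.91070
(3) 6.1554 × 1.0545 × 0.1307 × 1.2609 = 1.06969
Highest is cycle (1) at 1.1282 (>1, arbitrage).

1.1282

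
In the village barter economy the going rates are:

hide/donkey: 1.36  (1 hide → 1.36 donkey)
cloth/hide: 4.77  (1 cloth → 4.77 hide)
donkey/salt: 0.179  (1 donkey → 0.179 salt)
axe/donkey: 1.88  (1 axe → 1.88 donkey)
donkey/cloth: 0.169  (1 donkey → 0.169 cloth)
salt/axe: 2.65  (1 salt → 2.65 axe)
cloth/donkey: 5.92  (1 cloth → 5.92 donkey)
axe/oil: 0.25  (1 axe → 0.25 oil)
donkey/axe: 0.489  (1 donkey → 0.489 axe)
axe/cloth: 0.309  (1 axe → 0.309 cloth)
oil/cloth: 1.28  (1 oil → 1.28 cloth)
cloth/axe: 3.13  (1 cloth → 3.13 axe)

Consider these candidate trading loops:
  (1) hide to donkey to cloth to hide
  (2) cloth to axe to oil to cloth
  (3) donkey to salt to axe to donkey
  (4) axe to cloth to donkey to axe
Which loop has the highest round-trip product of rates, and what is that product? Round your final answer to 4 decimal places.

1.0963

(1) 1.36 × 0.169 × 4.77 = 1.09634
(2) 3.13 × 0.25 × 1.28 = 1.00160
(3) 0.179 × 2.65 × 1.88 = 0.89178
(4) 0.309 × 5.92 × 0.489 = 0.89452
Highest is cycle (1) at 1.0963 (>1, arbitrage).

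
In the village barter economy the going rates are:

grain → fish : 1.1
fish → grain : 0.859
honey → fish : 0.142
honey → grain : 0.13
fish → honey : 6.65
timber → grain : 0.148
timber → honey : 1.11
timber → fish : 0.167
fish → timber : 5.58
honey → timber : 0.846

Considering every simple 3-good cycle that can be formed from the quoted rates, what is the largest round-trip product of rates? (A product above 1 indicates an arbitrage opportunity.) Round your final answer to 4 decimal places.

0.9510

fish→honey→grain→fish: 6.65 × 0.13 × 1.1 = 0.95095
fish→honey→timber→fish: 6.65 × 0.846 × 0.167 = 0.93953
fish→timber→grain→fish: 5.58 × 0.148 × 1.1 = 0.90842
fish→timber→honey→fish: 5.58 × 1.11 × 0.142 = 0.87952
Maximum is fish→honey→grain→fish at 0.9510; no arbitrage — every cycle loses value.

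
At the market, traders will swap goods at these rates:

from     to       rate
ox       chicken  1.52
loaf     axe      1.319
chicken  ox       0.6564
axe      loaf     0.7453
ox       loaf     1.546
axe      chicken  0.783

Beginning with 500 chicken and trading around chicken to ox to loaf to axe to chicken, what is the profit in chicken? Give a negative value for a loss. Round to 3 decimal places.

24.028

500 chicken × 0.6564 = 328.2 ox
328.2 ox × 1.546 = 507.3972 loaf
507.3972 loaf × 1.319 = 669.2569068 axe
669.2569068 axe × 0.783 = 524.0281580244 chicken
Net change: 524.0281580244 − 500 = 24.0281580244 chicken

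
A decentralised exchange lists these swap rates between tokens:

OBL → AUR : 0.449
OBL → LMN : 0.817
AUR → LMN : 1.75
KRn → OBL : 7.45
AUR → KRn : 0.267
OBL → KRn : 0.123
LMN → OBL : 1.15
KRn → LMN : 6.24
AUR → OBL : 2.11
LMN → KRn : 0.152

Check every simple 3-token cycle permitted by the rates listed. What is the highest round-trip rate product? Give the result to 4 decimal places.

LMN→KRn→OBL→LMN: 0.152 × 7.45 × 0.817 = 0.92517
LMN→OBL→AUR→LMN: 1.15 × 0.449 × 1.75 = 0.90361
AUR→KRn→OBL→AUR: 0.267 × 7.45 × 0.449 = 0.89313
LMN→OBL→KRn→LMN: 1.15 × 0.123 × 6.24 = 0.88265
Maximum is LMN→KRn→OBL→LMN at 0.9252; no arbitrage — every cycle loses value.

0.9252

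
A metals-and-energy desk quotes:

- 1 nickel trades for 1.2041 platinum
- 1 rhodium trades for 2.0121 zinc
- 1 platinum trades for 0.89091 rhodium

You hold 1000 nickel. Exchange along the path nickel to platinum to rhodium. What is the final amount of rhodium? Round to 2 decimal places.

1000 nickel × 1.2041 = 1204.1 platinum
1204.1 platinum × 0.89091 = 1072.744731 rhodium

1072.74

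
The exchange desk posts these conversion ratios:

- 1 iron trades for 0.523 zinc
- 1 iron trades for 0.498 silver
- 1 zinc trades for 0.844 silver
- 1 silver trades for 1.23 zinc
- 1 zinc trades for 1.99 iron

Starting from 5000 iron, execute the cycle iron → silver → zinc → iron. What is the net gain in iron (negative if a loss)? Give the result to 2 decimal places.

5000 iron × 0.498 = 2490 silver
2490 silver × 1.23 = 3062.7 zinc
3062.7 zinc × 1.99 = 6094.773 iron
Net change: 6094.773 − 5000 = 1094.773 iron

1094.77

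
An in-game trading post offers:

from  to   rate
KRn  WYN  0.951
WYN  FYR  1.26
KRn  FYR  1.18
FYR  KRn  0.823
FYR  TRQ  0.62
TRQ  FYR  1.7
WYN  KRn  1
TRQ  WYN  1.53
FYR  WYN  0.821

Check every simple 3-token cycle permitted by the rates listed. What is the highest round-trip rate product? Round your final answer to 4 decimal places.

FYR→TRQ→WYN→FYR: 0.62 × 1.53 × 1.26 = 1.19524
FYR→KRn→WYN→FYR: 0.823 × 0.951 × 1.26 = 0.98617
FYR→WYN→KRn→FYR: 0.821 × 1 × 1.18 = 0.96878
Maximum is FYR→TRQ→WYN→FYR at 1.1952; arbitrage exists.

1.1952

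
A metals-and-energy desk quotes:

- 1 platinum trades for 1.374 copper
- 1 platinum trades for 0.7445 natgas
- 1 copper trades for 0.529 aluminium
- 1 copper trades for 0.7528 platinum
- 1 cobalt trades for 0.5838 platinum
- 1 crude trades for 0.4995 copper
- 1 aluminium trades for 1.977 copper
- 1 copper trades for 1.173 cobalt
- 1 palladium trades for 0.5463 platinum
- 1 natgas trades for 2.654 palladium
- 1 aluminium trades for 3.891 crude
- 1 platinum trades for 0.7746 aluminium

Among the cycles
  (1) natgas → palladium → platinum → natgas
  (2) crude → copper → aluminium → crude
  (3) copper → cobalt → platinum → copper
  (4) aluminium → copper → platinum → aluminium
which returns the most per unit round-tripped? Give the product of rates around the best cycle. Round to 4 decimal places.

1.1528

(1) 2.654 × 0.5463 × 0.7445 = 1.07944
(2) 0.4995 × 0.529 × 3.891 = 1.02814
(3) 1.173 × 0.5838 × 1.374 = 0.94091
(4) 1.977 × 0.7528 × 0.7746 = 1.15283
Highest is cycle (4) at 1.1528 (>1, arbitrage).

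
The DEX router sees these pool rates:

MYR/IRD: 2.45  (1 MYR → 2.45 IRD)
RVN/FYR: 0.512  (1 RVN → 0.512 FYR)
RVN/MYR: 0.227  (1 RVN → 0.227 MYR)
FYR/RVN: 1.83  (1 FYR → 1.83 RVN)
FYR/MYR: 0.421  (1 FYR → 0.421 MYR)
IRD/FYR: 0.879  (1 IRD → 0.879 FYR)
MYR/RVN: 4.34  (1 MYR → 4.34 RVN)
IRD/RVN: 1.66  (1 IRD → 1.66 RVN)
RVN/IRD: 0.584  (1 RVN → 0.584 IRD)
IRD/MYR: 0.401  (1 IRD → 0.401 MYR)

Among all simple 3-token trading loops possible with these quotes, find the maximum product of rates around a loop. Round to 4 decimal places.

1.0164

MYR→RVN→IRD→MYR: 4.34 × 0.584 × 0.401 = 1.01636
IRD→FYR→RVN→IRD: 0.879 × 1.83 × 0.584 = 0.93940
MYR→RVN→FYR→MYR: 4.34 × 0.512 × 0.421 = 0.93550
MYR→IRD→RVN→MYR: 2.45 × 1.66 × 0.227 = 0.92321
MYR→IRD→FYR→MYR: 2.45 × 0.879 × 0.421 = 0.90664
Maximum is MYR→RVN→IRD→MYR at 1.0164; arbitrage exists.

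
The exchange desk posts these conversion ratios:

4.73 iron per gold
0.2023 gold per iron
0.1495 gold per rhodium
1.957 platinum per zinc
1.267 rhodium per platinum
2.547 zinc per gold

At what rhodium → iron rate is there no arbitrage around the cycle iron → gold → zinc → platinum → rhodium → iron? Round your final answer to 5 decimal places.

0.78272

Known legs of the cycle: 0.2023 × 2.547 × 1.957 × 1.267 = 1.2775922488539
For no arbitrage the full-cycle product must be 1, so the missing rate is 1 / 1.2775922488539 ≈ 0.7827223.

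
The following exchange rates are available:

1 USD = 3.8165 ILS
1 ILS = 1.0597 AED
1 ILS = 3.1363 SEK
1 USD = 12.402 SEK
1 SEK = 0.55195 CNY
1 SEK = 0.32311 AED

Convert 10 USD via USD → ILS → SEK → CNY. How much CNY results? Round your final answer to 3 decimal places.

66.067

10 USD × 3.8165 = 38.165 ILS
38.165 ILS × 3.1363 = 119.6968895 SEK
119.6968895 SEK × 0.55195 = 66.066698159525 CNY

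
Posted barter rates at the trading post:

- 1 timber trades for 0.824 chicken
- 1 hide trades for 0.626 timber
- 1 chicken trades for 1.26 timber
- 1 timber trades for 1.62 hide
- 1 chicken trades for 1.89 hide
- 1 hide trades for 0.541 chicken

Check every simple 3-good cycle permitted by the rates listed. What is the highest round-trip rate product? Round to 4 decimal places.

1.1043

timber→hide→chicken→timber: 1.62 × 0.541 × 1.26 = 1.10429
timber→chicken→hide→timber: 0.824 × 1.89 × 0.626 = 0.97491
Maximum is timber→hide→chicken→timber at 1.1043; arbitrage exists.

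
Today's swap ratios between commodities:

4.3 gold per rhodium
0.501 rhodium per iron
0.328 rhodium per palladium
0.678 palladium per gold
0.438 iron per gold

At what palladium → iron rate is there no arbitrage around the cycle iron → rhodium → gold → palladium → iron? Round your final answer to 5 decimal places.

Known legs of the cycle: 0.501 × 4.3 × 0.678 = 1.4606154
For no arbitrage the full-cycle product must be 1, so the missing rate is 1 / 1.4606154 ≈ 0.6846429.

0.68464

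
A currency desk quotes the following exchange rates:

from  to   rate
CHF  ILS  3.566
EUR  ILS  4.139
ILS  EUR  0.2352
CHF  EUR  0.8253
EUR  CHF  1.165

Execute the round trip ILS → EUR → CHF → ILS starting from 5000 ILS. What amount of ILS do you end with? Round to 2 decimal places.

5000 ILS × 0.2352 = 1176 EUR
1176 EUR × 1.165 = 1370.04 CHF
1370.04 CHF × 3.566 = 4885.56264 ILS

4885.56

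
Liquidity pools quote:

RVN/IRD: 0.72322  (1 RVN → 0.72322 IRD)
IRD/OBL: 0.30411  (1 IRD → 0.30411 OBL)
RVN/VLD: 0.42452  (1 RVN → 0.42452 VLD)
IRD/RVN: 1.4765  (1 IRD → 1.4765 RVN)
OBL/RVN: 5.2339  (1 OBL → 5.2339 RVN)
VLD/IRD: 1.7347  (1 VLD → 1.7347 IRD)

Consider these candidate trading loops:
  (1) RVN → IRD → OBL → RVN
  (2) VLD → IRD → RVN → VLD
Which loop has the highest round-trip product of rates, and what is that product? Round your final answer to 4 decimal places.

1.1511

(1) 0.72322 × 0.30411 × 5.2339 = 1.15114
(2) 1.7347 × 1.4765 × 0.42452 = 1.08732
Highest is cycle (1) at 1.1511 (>1, arbitrage).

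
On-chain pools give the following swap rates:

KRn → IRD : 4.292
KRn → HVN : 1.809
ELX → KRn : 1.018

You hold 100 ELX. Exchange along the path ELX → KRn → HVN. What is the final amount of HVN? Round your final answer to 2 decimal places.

184.16

100 ELX × 1.018 = 101.8 KRn
101.8 KRn × 1.809 = 184.1562 HVN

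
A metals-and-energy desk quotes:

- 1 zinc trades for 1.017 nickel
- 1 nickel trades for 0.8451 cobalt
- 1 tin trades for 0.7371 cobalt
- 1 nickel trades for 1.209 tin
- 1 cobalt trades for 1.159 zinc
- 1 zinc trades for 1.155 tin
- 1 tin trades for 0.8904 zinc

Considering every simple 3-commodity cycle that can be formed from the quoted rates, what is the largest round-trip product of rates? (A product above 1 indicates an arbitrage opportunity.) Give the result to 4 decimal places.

1.0948

zinc→nickel→tin→zinc: 1.017 × 1.209 × 0.8904 = 1.09479
zinc→nickel→cobalt→zinc: 1.017 × 0.8451 × 1.159 = 0.99612
zinc→tin→cobalt→zinc: 1.155 × 0.7371 × 1.159 = 0.98672
Maximum is zinc→nickel→tin→zinc at 1.0948; arbitrage exists.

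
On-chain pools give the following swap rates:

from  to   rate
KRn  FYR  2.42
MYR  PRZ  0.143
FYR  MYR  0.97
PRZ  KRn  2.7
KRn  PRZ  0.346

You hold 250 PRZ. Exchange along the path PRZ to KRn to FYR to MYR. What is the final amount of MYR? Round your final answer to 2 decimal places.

250 PRZ × 2.7 = 675 KRn
675 KRn × 2.42 = 1633.5 FYR
1633.5 FYR × 0.97 = 1584.495 MYR

1584.50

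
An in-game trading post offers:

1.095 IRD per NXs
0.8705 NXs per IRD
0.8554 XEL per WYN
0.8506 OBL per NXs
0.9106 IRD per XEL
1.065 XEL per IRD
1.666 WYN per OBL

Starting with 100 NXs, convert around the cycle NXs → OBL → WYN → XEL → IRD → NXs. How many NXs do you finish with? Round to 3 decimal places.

100 NXs × 0.8506 = 85.06 OBL
85.06 OBL × 1.666 = 141.70996 WYN
141.70996 WYN × 0.8554 = 121.218699784 XEL
121.218699784 XEL × 0.9106 = 110.3817480233104 IRD
110.3817480233104 IRD × 0.8705 = 96.0873116542917032 NXs

96.087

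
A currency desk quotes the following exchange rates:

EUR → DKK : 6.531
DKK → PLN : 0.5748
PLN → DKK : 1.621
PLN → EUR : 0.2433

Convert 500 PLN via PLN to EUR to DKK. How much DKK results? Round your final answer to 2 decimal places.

794.50

500 PLN × 0.2433 = 121.65 EUR
121.65 EUR × 6.531 = 794.49615 DKK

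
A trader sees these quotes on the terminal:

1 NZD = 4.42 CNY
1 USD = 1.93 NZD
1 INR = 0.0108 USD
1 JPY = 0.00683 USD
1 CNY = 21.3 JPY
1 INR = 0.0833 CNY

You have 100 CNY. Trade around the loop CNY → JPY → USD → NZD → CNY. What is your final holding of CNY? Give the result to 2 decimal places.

100 CNY × 21.3 = 2130 JPY
2130 JPY × 0.00683 = 14.5479 USD
14.5479 USD × 1.93 = 28.077447 NZD
28.077447 NZD × 4.42 = 124.10231574 CNY

124.10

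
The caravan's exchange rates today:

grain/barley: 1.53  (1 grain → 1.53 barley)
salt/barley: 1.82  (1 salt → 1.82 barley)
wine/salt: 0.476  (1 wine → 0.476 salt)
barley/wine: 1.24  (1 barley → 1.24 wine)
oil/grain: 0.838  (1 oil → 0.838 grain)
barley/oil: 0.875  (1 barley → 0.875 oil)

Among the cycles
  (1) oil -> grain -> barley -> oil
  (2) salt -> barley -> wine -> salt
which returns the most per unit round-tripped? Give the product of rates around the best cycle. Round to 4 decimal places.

(1) 0.838 × 1.53 × 0.875 = 1.12187
(2) 1.82 × 1.24 × 0.476 = 1.07424
Highest is cycle (1) at 1.1219 (>1, arbitrage).

1.1219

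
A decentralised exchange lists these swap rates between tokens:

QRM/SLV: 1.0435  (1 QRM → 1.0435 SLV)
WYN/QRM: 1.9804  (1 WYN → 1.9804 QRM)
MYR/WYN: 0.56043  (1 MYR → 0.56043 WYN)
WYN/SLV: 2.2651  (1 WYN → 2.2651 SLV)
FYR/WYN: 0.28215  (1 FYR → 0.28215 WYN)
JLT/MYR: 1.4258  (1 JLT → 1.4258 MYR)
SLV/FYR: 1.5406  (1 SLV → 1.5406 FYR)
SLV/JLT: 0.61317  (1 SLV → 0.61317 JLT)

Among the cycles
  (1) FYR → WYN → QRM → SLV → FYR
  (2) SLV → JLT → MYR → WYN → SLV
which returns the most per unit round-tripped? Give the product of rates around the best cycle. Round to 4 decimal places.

1.1098

(1) 0.28215 × 1.9804 × 1.0435 × 1.5406 = 0.89829
(2) 0.61317 × 1.4258 × 0.56043 × 2.2651 = 1.10981
Highest is cycle (2) at 1.1098 (>1, arbitrage).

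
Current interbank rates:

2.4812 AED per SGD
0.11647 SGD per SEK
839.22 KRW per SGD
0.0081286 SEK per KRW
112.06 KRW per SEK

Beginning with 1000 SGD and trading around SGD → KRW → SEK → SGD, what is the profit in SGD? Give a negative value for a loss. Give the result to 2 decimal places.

-205.48

1000 SGD × 839.22 = 839220 KRW
839220 KRW × 0.0081286 = 6821.683692 SEK
6821.683692 SEK × 0.11647 = 794.52149960724 SGD
Net change: 794.52149960724 − 1000 = -205.47850039276 SGD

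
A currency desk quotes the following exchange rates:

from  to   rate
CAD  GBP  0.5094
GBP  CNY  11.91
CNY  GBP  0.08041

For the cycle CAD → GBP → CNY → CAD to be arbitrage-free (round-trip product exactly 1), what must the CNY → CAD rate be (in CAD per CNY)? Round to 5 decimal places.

Known legs of the cycle: 0.5094 × 11.91 = 6.066954
For no arbitrage the full-cycle product must be 1, so the missing rate is 1 / 6.066954 ≈ 0.1648274.

0.16483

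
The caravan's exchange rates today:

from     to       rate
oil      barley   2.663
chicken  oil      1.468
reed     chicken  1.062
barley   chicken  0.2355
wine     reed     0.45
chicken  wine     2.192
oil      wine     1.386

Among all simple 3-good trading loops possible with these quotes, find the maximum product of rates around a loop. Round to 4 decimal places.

reed→chicken→wine→reed: 1.062 × 2.192 × 0.45 = 1.04756
chicken→oil→barley→chicken: 1.468 × 2.663 × 0.2355 = 0.92064
Maximum is reed→chicken→wine→reed at 1.0476; arbitrage exists.

1.0476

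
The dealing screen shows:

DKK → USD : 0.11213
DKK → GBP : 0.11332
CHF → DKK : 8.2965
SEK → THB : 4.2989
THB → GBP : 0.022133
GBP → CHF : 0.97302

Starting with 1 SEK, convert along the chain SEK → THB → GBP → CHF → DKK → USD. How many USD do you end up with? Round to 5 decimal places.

1 SEK × 4.2989 = 4.2989 THB
4.2989 THB × 0.022133 = 0.0951475537 GBP
0.0951475537 GBP × 0.97302 = 0.092580472701174 CHF
0.092580472701174 CHF × 8.2965 = 0.768093891765290091 DKK
0.768093891765290091 DKK × 0.11213 = 0.08612636808364197790383 USD

0.08613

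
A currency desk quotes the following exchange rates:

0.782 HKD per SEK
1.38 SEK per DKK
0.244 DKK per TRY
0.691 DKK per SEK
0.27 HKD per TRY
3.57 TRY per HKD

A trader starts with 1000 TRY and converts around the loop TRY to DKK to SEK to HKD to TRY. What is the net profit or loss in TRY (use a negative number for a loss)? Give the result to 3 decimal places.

1000 TRY × 0.244 = 244 DKK
244 DKK × 1.38 = 336.72 SEK
336.72 SEK × 0.782 = 263.31504 HKD
263.31504 HKD × 3.57 = 940.0346928 TRY
Net change: 940.0346928 − 1000 = -59.9653072 TRY

-59.965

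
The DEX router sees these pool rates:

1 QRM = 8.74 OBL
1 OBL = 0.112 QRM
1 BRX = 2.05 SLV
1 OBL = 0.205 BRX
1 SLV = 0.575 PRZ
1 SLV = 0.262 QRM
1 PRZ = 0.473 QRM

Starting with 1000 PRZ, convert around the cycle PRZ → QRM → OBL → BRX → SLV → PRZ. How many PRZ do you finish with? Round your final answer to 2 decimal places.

1000 PRZ × 0.473 = 473 QRM
473 QRM × 8.74 = 4134.02 OBL
4134.02 OBL × 0.205 = 847.4741 BRX
847.4741 BRX × 2.05 = 1737.321905 SLV
1737.321905 SLV × 0.575 = 998.960095375 PRZ

998.96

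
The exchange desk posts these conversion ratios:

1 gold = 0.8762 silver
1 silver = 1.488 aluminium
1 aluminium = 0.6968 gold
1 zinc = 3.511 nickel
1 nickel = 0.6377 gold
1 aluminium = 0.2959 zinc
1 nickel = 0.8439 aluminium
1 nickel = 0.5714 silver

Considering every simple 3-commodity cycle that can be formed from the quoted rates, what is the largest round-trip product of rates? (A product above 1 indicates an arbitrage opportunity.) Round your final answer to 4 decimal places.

0.9085

silver→aluminium→gold→silver: 1.488 × 0.6968 × 0.8762 = 0.90848
nickel→aluminium→zinc→nickel: 0.8439 × 0.2959 × 3.511 = 0.87673
Maximum is silver→aluminium→gold→silver at 0.9085; no arbitrage — every cycle loses value.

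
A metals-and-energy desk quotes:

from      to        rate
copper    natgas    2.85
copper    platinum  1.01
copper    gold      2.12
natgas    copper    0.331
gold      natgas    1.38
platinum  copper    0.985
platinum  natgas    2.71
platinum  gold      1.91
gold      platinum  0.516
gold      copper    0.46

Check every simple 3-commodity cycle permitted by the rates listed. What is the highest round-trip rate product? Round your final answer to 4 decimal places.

1.0775

gold→platinum→copper→gold: 0.516 × 0.985 × 2.12 = 1.07751
natgas→copper→gold→natgas: 0.331 × 2.12 × 1.38 = 0.96837
natgas→copper→platinum→natgas: 0.331 × 1.01 × 2.71 = 0.90598
gold→copper→platinum→gold: 0.46 × 1.01 × 1.91 = 0.88739
Maximum is gold→platinum→copper→gold at 1.0775; arbitrage exists.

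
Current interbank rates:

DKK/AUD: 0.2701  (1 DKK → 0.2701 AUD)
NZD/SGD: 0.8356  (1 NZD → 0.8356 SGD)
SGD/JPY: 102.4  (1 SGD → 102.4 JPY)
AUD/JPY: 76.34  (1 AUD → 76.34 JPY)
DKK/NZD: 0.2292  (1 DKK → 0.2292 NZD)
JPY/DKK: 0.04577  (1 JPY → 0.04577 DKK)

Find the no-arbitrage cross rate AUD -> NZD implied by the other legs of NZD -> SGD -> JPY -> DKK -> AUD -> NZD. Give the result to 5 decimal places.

0.94536

Known legs of the cycle: 0.8356 × 102.4 × 0.04577 × 0.2701 = 1.05780078399488
For no arbitrage the full-cycle product must be 1, so the missing rate is 1 / 1.05780078399488 ≈ 0.9453576.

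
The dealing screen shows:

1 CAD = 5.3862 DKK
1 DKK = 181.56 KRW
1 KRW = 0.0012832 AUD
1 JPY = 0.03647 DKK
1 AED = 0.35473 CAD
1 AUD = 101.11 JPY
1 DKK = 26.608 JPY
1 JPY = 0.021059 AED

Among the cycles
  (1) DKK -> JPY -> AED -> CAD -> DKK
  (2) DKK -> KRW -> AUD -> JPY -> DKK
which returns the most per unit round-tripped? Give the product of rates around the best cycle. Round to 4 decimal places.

1.0706

(1) 26.608 × 0.021059 × 0.35473 × 5.3862 = 1.07061
(2) 181.56 × 0.0012832 × 101.11 × 0.03647 = 0.85910
Highest is cycle (1) at 1.0706 (>1, arbitrage).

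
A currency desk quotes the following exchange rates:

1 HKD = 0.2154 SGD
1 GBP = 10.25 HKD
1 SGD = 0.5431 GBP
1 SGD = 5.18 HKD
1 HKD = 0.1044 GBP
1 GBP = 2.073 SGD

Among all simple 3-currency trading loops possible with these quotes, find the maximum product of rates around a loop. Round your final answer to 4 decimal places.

1.1991

SGD→GBP→HKD→SGD: 0.5431 × 10.25 × 0.2154 = 1.19908
SGD→HKD→GBP→SGD: 5.18 × 0.1044 × 2.073 = 1.12106
Maximum is SGD→GBP→HKD→SGD at 1.1991; arbitrage exists.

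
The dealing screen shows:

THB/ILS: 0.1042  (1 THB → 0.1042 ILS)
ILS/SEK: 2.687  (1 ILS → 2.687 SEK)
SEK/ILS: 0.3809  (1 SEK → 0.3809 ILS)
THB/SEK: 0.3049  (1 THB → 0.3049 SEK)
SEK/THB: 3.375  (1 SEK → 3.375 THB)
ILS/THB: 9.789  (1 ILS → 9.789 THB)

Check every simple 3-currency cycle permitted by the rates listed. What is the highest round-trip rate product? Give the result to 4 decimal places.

1.1369

ILS→THB→SEK→ILS: 9.789 × 0.3049 × 0.3809 = 1.13686
ILS→SEK→THB→ILS: 2.687 × 3.375 × 0.1042 = 0.94495
Maximum is ILS→THB→SEK→ILS at 1.1369; arbitrage exists.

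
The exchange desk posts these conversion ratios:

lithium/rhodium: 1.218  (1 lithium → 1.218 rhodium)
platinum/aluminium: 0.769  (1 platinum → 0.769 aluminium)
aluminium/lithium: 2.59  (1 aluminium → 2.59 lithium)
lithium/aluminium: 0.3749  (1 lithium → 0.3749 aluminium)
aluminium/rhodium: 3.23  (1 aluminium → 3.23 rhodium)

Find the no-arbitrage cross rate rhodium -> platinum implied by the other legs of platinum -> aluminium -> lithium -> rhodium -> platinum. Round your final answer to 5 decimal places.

0.41222

Known legs of the cycle: 0.769 × 2.59 × 1.218 = 2.42590278
For no arbitrage the full-cycle product must be 1, so the missing rate is 1 / 2.42590278 ≈ 0.4122177.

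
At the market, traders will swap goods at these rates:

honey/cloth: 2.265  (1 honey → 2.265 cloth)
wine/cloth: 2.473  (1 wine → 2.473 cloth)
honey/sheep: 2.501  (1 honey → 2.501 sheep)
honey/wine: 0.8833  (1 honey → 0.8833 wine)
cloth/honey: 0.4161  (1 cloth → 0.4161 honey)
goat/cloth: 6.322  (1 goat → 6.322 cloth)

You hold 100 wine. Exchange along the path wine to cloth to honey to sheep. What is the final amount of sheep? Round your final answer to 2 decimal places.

100 wine × 2.473 = 247.3 cloth
247.3 cloth × 0.4161 = 102.90153 honey
102.90153 honey × 2.501 = 257.35672653 sheep

257.36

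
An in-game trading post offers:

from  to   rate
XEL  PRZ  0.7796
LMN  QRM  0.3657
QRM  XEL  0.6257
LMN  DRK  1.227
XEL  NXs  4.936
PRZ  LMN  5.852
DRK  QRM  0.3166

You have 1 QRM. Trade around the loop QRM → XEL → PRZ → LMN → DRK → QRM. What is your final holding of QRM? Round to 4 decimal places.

1 QRM × 0.6257 = 0.6257 XEL
0.6257 XEL × 0.7796 = 0.48779572 PRZ
0.48779572 PRZ × 5.852 = 2.85458055344 LMN
2.85458055344 LMN × 1.227 = 3.50257033907088 DRK
3.50257033907088 DRK × 0.3166 = 1.108913769349840608 QRM

1.1089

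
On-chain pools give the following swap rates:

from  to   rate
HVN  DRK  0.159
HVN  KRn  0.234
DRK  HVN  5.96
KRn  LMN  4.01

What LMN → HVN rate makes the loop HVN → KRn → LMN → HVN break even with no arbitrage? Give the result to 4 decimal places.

1.0657

Known legs of the cycle: 0.234 × 4.01 = 0.93834
For no arbitrage the full-cycle product must be 1, so the missing rate is 1 / 0.93834 ≈ 1.065712.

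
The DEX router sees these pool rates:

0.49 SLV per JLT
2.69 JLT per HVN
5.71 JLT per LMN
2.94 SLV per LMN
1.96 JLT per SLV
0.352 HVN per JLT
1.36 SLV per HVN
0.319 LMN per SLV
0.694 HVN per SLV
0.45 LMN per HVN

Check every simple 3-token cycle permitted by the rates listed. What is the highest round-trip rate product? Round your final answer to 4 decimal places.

0.9383

SLV→JLT→HVN→SLV: 1.96 × 0.352 × 1.36 = 0.93829
SLV→HVN→LMN→SLV: 0.694 × 0.45 × 2.94 = 0.91816
SLV→HVN→JLT→SLV: 0.694 × 2.69 × 0.49 = 0.91476
HVN→LMN→JLT→HVN: 0.45 × 5.71 × 0.352 = 0.90446
SLV→LMN→JLT→SLV: 0.319 × 5.71 × 0.49 = 0.89253
Maximum is SLV→JLT→HVN→SLV at 0.9383; no arbitrage — every cycle loses value.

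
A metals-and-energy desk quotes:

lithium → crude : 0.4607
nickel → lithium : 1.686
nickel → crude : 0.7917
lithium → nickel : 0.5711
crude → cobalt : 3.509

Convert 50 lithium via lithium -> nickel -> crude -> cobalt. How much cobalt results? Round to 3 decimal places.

79.328

50 lithium × 0.5711 = 28.555 nickel
28.555 nickel × 0.7917 = 22.6069935 crude
22.6069935 crude × 3.509 = 79.3279401915 cobalt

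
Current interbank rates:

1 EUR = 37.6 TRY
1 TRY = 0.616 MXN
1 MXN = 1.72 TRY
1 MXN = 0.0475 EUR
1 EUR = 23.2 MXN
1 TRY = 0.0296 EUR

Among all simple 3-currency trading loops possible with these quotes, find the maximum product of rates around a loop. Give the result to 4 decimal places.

EUR→MXN→TRY→EUR: 23.2 × 1.72 × 0.0296 = 1.18116
EUR→TRY→MXN→EUR: 37.6 × 0.616 × 0.0475 = 1.10018
Maximum is EUR→MXN→TRY→EUR at 1.1812; arbitrage exists.

1.1812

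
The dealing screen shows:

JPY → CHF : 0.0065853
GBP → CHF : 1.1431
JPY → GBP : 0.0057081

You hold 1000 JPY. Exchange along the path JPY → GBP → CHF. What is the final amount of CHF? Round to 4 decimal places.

6.5249

1000 JPY × 0.0057081 = 5.7081 GBP
5.7081 GBP × 1.1431 = 6.52492911 CHF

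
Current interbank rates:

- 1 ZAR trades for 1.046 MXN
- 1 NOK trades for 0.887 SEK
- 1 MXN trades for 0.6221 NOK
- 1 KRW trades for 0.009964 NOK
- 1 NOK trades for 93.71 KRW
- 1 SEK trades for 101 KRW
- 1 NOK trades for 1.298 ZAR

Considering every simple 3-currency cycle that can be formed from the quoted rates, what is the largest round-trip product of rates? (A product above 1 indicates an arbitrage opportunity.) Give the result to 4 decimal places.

NOK→SEK→KRW→NOK: 0.887 × 101 × 0.009964 = 0.89264
ZAR→MXN→NOK→ZAR: 1.046 × 0.6221 × 1.298 = 0.84463
Maximum is NOK→SEK→KRW→NOK at 0.8926; no arbitrage — every cycle loses value.

0.8926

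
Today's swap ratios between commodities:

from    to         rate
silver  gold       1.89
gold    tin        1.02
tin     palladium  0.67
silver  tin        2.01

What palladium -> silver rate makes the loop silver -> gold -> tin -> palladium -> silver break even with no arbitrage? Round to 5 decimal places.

0.77422

Known legs of the cycle: 1.89 × 1.02 × 0.67 = 1.291626
For no arbitrage the full-cycle product must be 1, so the missing rate is 1 / 1.291626 ≈ 0.7742179.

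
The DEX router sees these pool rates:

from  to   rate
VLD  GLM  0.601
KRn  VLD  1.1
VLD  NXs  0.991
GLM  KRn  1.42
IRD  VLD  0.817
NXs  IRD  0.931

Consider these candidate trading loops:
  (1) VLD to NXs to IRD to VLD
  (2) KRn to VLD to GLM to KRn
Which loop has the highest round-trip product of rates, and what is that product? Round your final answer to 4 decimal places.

0.9388

(1) 0.991 × 0.931 × 0.817 = 0.75378
(2) 1.1 × 0.601 × 1.42 = 0.93876
Highest is cycle (2) at 0.9388 (≤1, no arbitrage).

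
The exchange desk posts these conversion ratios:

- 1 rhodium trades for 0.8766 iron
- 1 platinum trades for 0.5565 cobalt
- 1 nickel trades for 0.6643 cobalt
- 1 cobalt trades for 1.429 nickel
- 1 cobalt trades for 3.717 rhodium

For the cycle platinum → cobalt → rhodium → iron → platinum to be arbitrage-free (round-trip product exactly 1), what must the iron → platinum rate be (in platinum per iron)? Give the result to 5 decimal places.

Known legs of the cycle: 0.5565 × 3.717 × 0.8766 = 1.8132563043
For no arbitrage the full-cycle product must be 1, so the missing rate is 1 / 1.8132563043 ≈ 0.5514940.

0.55149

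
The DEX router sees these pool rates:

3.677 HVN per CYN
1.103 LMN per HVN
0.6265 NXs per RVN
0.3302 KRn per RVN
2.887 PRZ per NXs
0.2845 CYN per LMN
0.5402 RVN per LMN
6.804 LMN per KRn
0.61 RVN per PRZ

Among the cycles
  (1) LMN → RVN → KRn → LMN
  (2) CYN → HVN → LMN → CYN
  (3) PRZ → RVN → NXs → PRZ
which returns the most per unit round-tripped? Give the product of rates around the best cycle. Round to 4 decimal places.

1.2137

(1) 0.5402 × 0.3302 × 6.804 = 1.21366
(2) 3.677 × 1.103 × 0.2845 = 1.15386
(3) 0.61 × 0.6265 × 2.887 = 1.10331
Highest is cycle (1) at 1.2137 (>1, arbitrage).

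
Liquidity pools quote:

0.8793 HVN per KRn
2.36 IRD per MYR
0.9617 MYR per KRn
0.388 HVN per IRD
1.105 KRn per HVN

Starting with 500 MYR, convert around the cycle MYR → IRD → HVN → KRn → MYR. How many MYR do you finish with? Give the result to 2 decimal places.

486.54

500 MYR × 2.36 = 1180 IRD
1180 IRD × 0.388 = 457.84 HVN
457.84 HVN × 1.105 = 505.9132 KRn
505.9132 KRn × 0.9617 = 486.53672444 MYR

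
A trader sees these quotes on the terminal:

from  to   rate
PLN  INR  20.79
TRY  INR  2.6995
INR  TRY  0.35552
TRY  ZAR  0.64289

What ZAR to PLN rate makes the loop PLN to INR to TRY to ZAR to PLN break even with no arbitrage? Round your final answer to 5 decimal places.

0.21045

Known legs of the cycle: 20.79 × 0.35552 × 0.64289 = 4.751767655712
For no arbitrage the full-cycle product must be 1, so the missing rate is 1 / 4.751767655712 ≈ 0.2104480.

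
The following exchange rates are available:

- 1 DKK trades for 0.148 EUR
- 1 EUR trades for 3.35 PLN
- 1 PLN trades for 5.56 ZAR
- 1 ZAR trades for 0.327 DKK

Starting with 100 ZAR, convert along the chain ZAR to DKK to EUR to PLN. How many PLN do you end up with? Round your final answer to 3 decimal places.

100 ZAR × 0.327 = 32.7 DKK
32.7 DKK × 0.148 = 4.8396 EUR
4.8396 EUR × 3.35 = 16.21266 PLN

16.213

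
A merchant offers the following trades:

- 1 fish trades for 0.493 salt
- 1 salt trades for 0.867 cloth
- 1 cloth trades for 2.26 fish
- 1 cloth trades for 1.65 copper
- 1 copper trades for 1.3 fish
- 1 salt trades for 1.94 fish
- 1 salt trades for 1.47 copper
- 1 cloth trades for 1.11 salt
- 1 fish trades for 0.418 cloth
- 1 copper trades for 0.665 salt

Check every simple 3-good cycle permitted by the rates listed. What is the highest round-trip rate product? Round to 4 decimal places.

cloth→fish→salt→cloth: 2.26 × 0.493 × 0.867 = 0.96599
cloth→copper→salt→cloth: 1.65 × 0.665 × 0.867 = 0.95132
copper→fish→salt→copper: 1.3 × 0.493 × 1.47 = 0.94212
cloth→salt→fish→cloth: 1.11 × 1.94 × 0.418 = 0.90012
cloth→copper→fish→cloth: 1.65 × 1.3 × 0.418 = 0.89661
Maximum is cloth→fish→salt→cloth at 0.9660; no arbitrage — every cycle loses value.

0.9660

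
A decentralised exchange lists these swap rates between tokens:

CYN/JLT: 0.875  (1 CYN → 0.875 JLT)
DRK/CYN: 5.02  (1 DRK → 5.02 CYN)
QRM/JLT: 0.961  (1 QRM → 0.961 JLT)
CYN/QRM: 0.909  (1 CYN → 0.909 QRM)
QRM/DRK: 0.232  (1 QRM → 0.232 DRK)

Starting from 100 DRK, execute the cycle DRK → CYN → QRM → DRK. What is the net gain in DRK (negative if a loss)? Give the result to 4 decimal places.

100 DRK × 5.02 = 502 CYN
502 CYN × 0.909 = 456.318 QRM
456.318 QRM × 0.232 = 105.865776 DRK
Net change: 105.865776 − 100 = 5.865776 DRK

5.8658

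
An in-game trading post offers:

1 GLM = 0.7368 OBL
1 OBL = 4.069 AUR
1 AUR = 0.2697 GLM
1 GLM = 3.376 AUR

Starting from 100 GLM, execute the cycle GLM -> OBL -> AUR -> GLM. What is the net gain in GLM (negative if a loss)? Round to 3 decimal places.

100 GLM × 0.7368 = 73.68 OBL
73.68 OBL × 4.069 = 299.80392 AUR
299.80392 AUR × 0.2697 = 80.857117224 GLM
Net change: 80.857117224 − 100 = -19.142882776 GLM

-19.143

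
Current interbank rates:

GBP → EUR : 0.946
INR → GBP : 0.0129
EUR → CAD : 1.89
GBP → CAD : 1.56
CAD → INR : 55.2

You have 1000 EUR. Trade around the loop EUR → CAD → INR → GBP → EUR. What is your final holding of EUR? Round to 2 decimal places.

1000 EUR × 1.89 = 1890 CAD
1890 CAD × 55.2 = 104328 INR
104328 INR × 0.0129 = 1345.8312 GBP
1345.8312 GBP × 0.946 = 1273.1563152 EUR

1273.16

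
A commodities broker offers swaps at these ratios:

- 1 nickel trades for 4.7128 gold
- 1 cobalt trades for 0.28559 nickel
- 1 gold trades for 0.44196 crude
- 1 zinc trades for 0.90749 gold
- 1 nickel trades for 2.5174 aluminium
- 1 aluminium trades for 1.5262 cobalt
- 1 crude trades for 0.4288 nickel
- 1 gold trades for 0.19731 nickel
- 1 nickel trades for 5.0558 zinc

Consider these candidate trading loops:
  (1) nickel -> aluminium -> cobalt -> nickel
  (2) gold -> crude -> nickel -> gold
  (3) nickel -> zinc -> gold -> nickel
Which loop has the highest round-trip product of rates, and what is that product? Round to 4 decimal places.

(1) 2.5174 × 1.5262 × 0.28559 = 1.09725
(2) 0.44196 × 0.4288 × 4.7128 = 0.89313
(3) 5.0558 × 0.90749 × 0.19731 = 0.90528
Highest is cycle (1) at 1.0973 (>1, arbitrage).

1.0973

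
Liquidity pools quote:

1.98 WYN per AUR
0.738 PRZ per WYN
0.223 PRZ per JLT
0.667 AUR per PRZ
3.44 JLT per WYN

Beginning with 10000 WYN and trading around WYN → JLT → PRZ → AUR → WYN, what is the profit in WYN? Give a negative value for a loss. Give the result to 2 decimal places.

131.05

10000 WYN × 3.44 = 34400 JLT
34400 JLT × 0.223 = 7671.2 PRZ
7671.2 PRZ × 0.667 = 5116.6904 AUR
5116.6904 AUR × 1.98 = 10131.046992 WYN
Net change: 10131.046992 − 10000 = 131.046992 WYN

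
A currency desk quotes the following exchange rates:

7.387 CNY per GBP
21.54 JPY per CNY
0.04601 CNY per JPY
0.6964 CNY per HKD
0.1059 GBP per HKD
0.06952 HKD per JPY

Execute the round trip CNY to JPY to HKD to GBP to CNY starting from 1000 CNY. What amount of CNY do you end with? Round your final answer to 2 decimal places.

1171.44

1000 CNY × 21.54 = 21540 JPY
21540 JPY × 0.06952 = 1497.4608 HKD
1497.4608 HKD × 0.1059 = 158.58109872 GBP
158.58109872 GBP × 7.387 = 1171.43857624464 CNY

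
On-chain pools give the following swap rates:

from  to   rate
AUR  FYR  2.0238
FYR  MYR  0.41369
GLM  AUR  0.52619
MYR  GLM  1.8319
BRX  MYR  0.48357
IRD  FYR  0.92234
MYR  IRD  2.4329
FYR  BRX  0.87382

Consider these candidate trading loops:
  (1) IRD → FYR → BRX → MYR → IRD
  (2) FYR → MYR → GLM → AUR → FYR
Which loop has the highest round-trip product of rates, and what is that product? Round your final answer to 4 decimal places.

0.9482

(1) 0.92234 × 0.87382 × 0.48357 × 2.4329 = 0.94819
(2) 0.41369 × 1.8319 × 0.52619 × 2.0238 = 0.80702
Highest is cycle (1) at 0.9482 (≤1, no arbitrage).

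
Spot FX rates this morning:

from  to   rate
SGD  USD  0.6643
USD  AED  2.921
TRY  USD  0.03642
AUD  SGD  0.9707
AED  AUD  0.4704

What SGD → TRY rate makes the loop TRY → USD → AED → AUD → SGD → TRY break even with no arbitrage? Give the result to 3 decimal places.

Known legs of the cycle: 0.03642 × 2.921 × 0.4704 × 0.9707 = 0.0485762339071296
For no arbitrage the full-cycle product must be 1, so the missing rate is 1 / 0.0485762339071296 ≈ 20.58620.

20.586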